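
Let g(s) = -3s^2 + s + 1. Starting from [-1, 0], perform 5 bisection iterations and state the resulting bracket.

[-0.4375, -0.40625]

m = -0.5, g(m) = -0.25 (−); new bracket [-0.5, 0]
m = -0.25, g(m) = 0.5625 (+); new bracket [-0.5, -0.25]
m = -0.375, g(m) = 0.203125 (+); new bracket [-0.5, -0.375]
m = -0.4375, g(m) = -0.0117 (−); new bracket [-0.4375, -0.375]
m = -0.40625, g(m) = 0.0986 (+); new bracket [-0.4375, -0.40625]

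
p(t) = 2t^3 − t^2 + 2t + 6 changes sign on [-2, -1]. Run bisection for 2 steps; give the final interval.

p(-1.5) = -6 < 0, so the root lies in [-1.5, -1]
p(-1.25) = -1.96875 < 0, so the root lies in [-1.25, -1]

[-1.25, -1]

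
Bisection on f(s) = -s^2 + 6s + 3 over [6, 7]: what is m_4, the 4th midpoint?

6.4375

midpoint 6.5: f = -0.25 < 0 → [6, 6.5]
midpoint 6.25: f = 1.4375 > 0 → [6.25, 6.5]
midpoint 6.375: f = 0.609375 > 0 → [6.375, 6.5]
midpoint 6.4375: f = 0.1836 > 0 → [6.4375, 6.5]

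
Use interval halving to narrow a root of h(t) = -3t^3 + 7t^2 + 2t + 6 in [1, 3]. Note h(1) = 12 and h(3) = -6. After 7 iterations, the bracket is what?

[2.8125, 2.828125]

t = 2 gives h = 14, positive; keep [2, 3]
t = 2.5 gives h = 7.875, positive; keep [2.5, 3]
t = 2.75 gives h = 2.046875, positive; keep [2.75, 3]
t = 2.875 gives h = -1.6816, negative; keep [2.75, 2.875]
t = 2.8125 gives h = 0.2542, positive; keep [2.8125, 2.875]
t = 2.84375 gives h = -0.6956, negative; keep [2.8125, 2.84375]
t = 2.828125 gives h = -0.2162, negative; keep [2.8125, 2.828125]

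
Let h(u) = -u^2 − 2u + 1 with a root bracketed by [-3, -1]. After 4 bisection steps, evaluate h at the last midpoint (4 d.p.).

m = -2, h(m) = 1 (+); new bracket [-3, -2]
m = -2.5, h(m) = -0.25 (−); new bracket [-2.5, -2]
m = -2.25, h(m) = 0.4375 (+); new bracket [-2.5, -2.25]
m = -2.375, h(m) = 0.1094 (+); new bracket [-2.5, -2.375]

0.1094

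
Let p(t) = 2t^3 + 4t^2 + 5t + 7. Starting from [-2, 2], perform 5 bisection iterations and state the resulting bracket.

m = 0, p(m) = 7 (+); new bracket [-2, 0]
m = -1, p(m) = 4 (+); new bracket [-2, -1]
m = -1.5, p(m) = 1.75 (+); new bracket [-2, -1.5]
m = -1.75, p(m) = -0.2188 (−); new bracket [-1.75, -1.5]
m = -1.625, p(m) = 0.8555 (+); new bracket [-1.75, -1.625]

[-1.75, -1.625]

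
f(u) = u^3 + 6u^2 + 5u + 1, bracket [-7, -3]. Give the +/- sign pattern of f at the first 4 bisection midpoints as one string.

+---

u = -5 gives f = 1, positive; keep [-7, -5]
u = -6 gives f = -29, negative; keep [-6, -5]
u = -5.5 gives f = -11.375, negative; keep [-5.5, -5]
u = -5.25 gives f = -4.5781, negative; keep [-5.25, -5]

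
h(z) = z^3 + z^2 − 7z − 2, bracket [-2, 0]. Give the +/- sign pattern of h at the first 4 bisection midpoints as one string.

++-+

m = -1, h(m) = 5 (+); new bracket [-1, 0]
m = -0.5, h(m) = 1.625 (+); new bracket [-0.5, 0]
m = -0.25, h(m) = -0.203125 (−); new bracket [-0.5, -0.25]
m = -0.375, h(m) = 0.7129 (+); new bracket [-0.375, -0.25]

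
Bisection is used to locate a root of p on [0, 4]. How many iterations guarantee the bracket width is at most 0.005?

Width after n steps is 4/2^n. Need 2^n ≥ 4/0.005 = 800.
2^9 = 512 < 800 ≤ 2^10 = 1024, so n = 10.

10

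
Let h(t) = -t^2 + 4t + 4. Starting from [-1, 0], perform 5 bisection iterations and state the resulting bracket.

[-0.84375, -0.8125]

midpoint -0.5: h = 1.75 > 0 → [-1, -0.5]
midpoint -0.75: h = 0.4375 > 0 → [-1, -0.75]
midpoint -0.875: h = -0.265625 < 0 → [-0.875, -0.75]
midpoint -0.8125: h = 0.0898 > 0 → [-0.875, -0.8125]
midpoint -0.84375: h = -0.0869 < 0 → [-0.84375, -0.8125]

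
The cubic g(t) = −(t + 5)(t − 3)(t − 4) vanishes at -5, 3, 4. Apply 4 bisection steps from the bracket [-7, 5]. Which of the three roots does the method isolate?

-5

g(-1) = -80 < 0, so the root lies in [-7, -1]
g(-4) = -56 < 0, so the root lies in [-7, -4]
g(-5.5) = 40.375 > 0, so the root lies in [-5.5, -4]
g(-4.75) = -16.9531 < 0, so the root lies in [-5.5, -4.75]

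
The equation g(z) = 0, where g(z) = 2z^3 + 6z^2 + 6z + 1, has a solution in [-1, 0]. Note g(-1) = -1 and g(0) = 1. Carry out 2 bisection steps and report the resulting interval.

[-0.25, 0]

g(-0.5) = -0.75 < 0, so the root lies in [-0.5, 0]
g(-0.25) = -0.15625 < 0, so the root lies in [-0.25, 0]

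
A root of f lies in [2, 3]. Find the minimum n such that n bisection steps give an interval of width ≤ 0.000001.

Width after n steps is 1/2^n. Need 2^n ≥ 1/0.000001 = 1000000.
2^19 = 524288 < 1000000 ≤ 2^20 = 1048576, so n = 20.

20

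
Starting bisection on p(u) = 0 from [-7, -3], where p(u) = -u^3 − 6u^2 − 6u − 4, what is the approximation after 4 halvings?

u = -5 gives p = 1, positive; keep [-5, -3]
u = -4 gives p = -12, negative; keep [-5, -4]
u = -4.5 gives p = -7.375, negative; keep [-5, -4.5]
u = -4.75 gives p = -3.7031, negative; keep [-5, -4.75]

-4.75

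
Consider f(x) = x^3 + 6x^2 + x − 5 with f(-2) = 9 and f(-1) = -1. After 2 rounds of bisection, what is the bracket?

[-1.25, -1]

f(-1.5) = 3.625 > 0, so the root lies in [-1.5, -1]
f(-1.25) = 1.171875 > 0, so the root lies in [-1.25, -1]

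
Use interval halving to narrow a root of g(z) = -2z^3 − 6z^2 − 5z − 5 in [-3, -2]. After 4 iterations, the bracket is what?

[-2.4375, -2.375]

m = -2.5, g(m) = 1.25 (+); new bracket [-2.5, -2]
m = -2.25, g(m) = -1.34375 (−); new bracket [-2.5, -2.25]
m = -2.375, g(m) = -0.175781 (−); new bracket [-2.5, -2.375]
m = -2.4375, g(m) = 0.5034 (+); new bracket [-2.4375, -2.375]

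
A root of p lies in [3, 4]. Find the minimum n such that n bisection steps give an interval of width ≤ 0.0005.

Width after n steps is 1/2^n. Need 2^n ≥ 1/0.0005 = 2000.
2^10 = 1024 < 2000 ≤ 2^11 = 2048, so n = 11.

11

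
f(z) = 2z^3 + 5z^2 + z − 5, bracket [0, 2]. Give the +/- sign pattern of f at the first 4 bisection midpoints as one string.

+--+

f(1) = 3 > 0, so the root lies in [0, 1]
f(0.5) = -3 < 0, so the root lies in [0.5, 1]
f(0.75) = -0.59375 < 0, so the root lies in [0.75, 1]
f(0.875) = 1.043 > 0, so the root lies in [0.75, 0.875]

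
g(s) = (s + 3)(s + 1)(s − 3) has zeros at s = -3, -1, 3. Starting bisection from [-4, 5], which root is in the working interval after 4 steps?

3

midpoint 0.5: g = -13.125 < 0 → [0.5, 5]
midpoint 2.75: g = -5.390625 < 0 → [2.75, 5]
midpoint 3.875: g = 29.326172 > 0 → [2.75, 3.875]
midpoint 3.3125: g = 8.5071 > 0 → [2.75, 3.3125]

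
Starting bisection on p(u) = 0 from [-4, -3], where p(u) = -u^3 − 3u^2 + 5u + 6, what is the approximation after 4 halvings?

-3.9375

u = -3.5 gives p = -5.375, negative; keep [-4, -3.5]
u = -3.75 gives p = -2.203125, negative; keep [-4, -3.75]
u = -3.875 gives p = -0.236328, negative; keep [-4, -3.875]
u = -3.9375 gives p = 0.8474, positive; keep [-3.9375, -3.875]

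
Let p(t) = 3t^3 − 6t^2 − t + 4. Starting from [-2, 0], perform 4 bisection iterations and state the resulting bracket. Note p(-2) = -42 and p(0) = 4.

[-0.875, -0.75]

midpoint -1: p = -4 < 0 → [-1, 0]
midpoint -0.5: p = 2.625 > 0 → [-1, -0.5]
midpoint -0.75: p = 0.109375 > 0 → [-1, -0.75]
midpoint -0.875: p = -1.7285 < 0 → [-0.875, -0.75]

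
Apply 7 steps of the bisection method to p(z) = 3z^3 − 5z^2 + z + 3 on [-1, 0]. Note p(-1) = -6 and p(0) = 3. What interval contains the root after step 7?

m = -0.5, p(m) = 0.875 (+); new bracket [-1, -0.5]
m = -0.75, p(m) = -1.828125 (−); new bracket [-0.75, -0.5]
m = -0.625, p(m) = -0.310547 (−); new bracket [-0.625, -0.5]
m = -0.5625, p(m) = 0.3215 (+); new bracket [-0.625, -0.5625]
m = -0.59375, p(m) = 0.0156 (+); new bracket [-0.625, -0.59375]
m = -0.609375, p(m) = -0.1449 (−); new bracket [-0.609375, -0.59375]
m = -0.6015625, p(m) = -0.064 (−); new bracket [-0.6015625, -0.59375]

[-0.6015625, -0.59375]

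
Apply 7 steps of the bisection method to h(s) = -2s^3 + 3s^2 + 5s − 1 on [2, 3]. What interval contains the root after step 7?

[2.4375, 2.4453125]

midpoint 2.5: h = -1 < 0 → [2, 2.5]
midpoint 2.25: h = 2.65625 > 0 → [2.25, 2.5]
midpoint 2.375: h = 1.003906 > 0 → [2.375, 2.5]
midpoint 2.4375: h = 0.0474 > 0 → [2.4375, 2.5]
midpoint 2.46875: h = -0.4648 < 0 → [2.4375, 2.46875]
midpoint 2.453125: h = -0.2058 < 0 → [2.4375, 2.453125]
midpoint 2.4453125: h = -0.0785 < 0 → [2.4375, 2.4453125]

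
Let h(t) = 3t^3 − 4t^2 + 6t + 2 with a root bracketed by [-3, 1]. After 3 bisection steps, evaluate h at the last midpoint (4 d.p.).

-2.3750

m = -1, h(m) = -11 (−); new bracket [-1, 1]
m = 0, h(m) = 2 (+); new bracket [-1, 0]
m = -0.5, h(m) = -2.375 (−); new bracket [-0.5, 0]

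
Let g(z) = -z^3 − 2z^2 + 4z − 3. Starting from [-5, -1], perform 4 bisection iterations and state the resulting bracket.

z = -3 gives g = -6, negative; keep [-5, -3]
z = -4 gives g = 13, positive; keep [-4, -3]
z = -3.5 gives g = 1.375, positive; keep [-3.5, -3]
z = -3.25 gives g = -2.7969, negative; keep [-3.5, -3.25]

[-3.5, -3.25]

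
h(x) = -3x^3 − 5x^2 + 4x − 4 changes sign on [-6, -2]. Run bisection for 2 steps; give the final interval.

[-3, -2]

m = -4, h(m) = 92 (+); new bracket [-4, -2]
m = -3, h(m) = 20 (+); new bracket [-3, -2]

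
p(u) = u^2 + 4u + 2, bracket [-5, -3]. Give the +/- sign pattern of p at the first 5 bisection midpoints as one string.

m = -4, p(m) = 2 (+); new bracket [-4, -3]
m = -3.5, p(m) = 0.25 (+); new bracket [-3.5, -3]
m = -3.25, p(m) = -0.4375 (−); new bracket [-3.5, -3.25]
m = -3.375, p(m) = -0.1094 (−); new bracket [-3.5, -3.375]
m = -3.4375, p(m) = 0.0664 (+); new bracket [-3.4375, -3.375]

++--+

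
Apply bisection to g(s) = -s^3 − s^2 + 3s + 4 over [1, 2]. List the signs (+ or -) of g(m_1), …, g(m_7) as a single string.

++-+-+-

midpoint 1.5: g = 2.875 > 0 → [1.5, 2]
midpoint 1.75: g = 0.828125 > 0 → [1.75, 2]
midpoint 1.875: g = -0.482422 < 0 → [1.75, 1.875]
midpoint 1.8125: g = 0.198 > 0 → [1.8125, 1.875]
midpoint 1.84375: g = -0.1358 < 0 → [1.8125, 1.84375]
midpoint 1.828125: g = 0.0327 > 0 → [1.828125, 1.84375]
midpoint 1.8359375: g = -0.0512 < 0 → [1.828125, 1.8359375]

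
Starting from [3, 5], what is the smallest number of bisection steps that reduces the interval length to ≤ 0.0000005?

Width after n steps is 2/2^n. Need 2^n ≥ 2/0.0000005 = 4000000.
2^21 = 2097152 < 4000000 ≤ 2^22 = 4194304, so n = 22.

22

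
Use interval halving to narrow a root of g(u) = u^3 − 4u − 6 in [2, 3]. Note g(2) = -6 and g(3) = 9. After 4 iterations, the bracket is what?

m = 2.5, g(m) = -0.375 (−); new bracket [2.5, 3]
m = 2.75, g(m) = 3.796875 (+); new bracket [2.5, 2.75]
m = 2.625, g(m) = 1.587891 (+); new bracket [2.5, 2.625]
m = 2.5625, g(m) = 0.5764 (+); new bracket [2.5, 2.5625]

[2.5, 2.5625]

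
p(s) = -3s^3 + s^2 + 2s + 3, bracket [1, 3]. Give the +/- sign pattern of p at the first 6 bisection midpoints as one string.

--+-++

midpoint 2: p = -13 < 0 → [1, 2]
midpoint 1.5: p = -1.875 < 0 → [1, 1.5]
midpoint 1.25: p = 1.203125 > 0 → [1.25, 1.5]
midpoint 1.375: p = -0.1582 < 0 → [1.25, 1.375]
midpoint 1.3125: p = 0.5647 > 0 → [1.3125, 1.375]
midpoint 1.34375: p = 0.2141 > 0 → [1.34375, 1.375]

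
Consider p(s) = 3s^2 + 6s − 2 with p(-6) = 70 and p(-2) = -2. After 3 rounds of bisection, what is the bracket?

m = -4, p(m) = 22 (+); new bracket [-4, -2]
m = -3, p(m) = 7 (+); new bracket [-3, -2]
m = -2.5, p(m) = 1.75 (+); new bracket [-2.5, -2]

[-2.5, -2]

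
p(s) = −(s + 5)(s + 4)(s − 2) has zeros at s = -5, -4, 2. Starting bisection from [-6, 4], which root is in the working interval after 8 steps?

p(-1) = 36 > 0, so the root lies in [-1, 4]
p(1.5) = 17.875 > 0, so the root lies in [1.5, 4]
p(2.75) = -39.234375 < 0, so the root lies in [1.5, 2.75]
p(2.125) = -5.4551 < 0, so the root lies in [1.5, 2.125]
p(1.8125) = 7.4246 > 0, so the root lies in [1.8125, 2.125]
p(1.96875) = 1.2998 > 0, so the root lies in [1.96875, 2.125]
p(2.046875) = -1.9974 < 0, so the root lies in [1.96875, 2.046875]
p(2.0078125) = -0.3289 < 0, so the root lies in [1.96875, 2.0078125]

2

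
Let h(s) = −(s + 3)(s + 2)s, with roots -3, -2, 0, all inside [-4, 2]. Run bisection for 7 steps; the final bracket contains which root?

h(-1) = 2 > 0, so the root lies in [-1, 2]
h(0.5) = -4.375 < 0, so the root lies in [-1, 0.5]
h(-0.25) = 1.203125 > 0, so the root lies in [-0.25, 0.5]
h(0.125) = -0.8301 < 0, so the root lies in [-0.25, 0.125]
h(-0.0625) = 0.3557 > 0, so the root lies in [-0.0625, 0.125]
h(0.03125) = -0.1924 < 0, so the root lies in [-0.0625, 0.03125]
h(-0.015625) = 0.0925 > 0, so the root lies in [-0.015625, 0.03125]

0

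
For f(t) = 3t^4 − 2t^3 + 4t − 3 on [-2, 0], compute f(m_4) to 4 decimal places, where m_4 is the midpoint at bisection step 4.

f(-1) = -2 < 0, so the root lies in [-2, -1]
f(-1.5) = 12.9375 > 0, so the root lies in [-1.5, -1]
f(-1.25) = 3.230469 > 0, so the root lies in [-1.25, -1]
f(-1.125) = 0.1531 > 0, so the root lies in [-1.125, -1]

0.1531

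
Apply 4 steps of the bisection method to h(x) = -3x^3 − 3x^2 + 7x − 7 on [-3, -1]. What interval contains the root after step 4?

midpoint -2: h = -9 < 0 → [-3, -2]
midpoint -2.5: h = 3.625 > 0 → [-2.5, -2]
midpoint -2.25: h = -3.765625 < 0 → [-2.5, -2.25]
midpoint -2.375: h = -0.3574 < 0 → [-2.5, -2.375]

[-2.5, -2.375]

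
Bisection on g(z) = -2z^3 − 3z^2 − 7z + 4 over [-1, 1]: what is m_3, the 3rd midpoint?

g(0) = 4 > 0, so the root lies in [0, 1]
g(0.5) = -0.5 < 0, so the root lies in [0, 0.5]
g(0.25) = 2.03125 > 0, so the root lies in [0.25, 0.5]

0.25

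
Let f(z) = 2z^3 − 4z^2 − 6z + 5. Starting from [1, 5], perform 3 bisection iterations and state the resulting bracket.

[2.5, 3]

m = 3, f(m) = 5 (+); new bracket [1, 3]
m = 2, f(m) = -7 (−); new bracket [2, 3]
m = 2.5, f(m) = -3.75 (−); new bracket [2.5, 3]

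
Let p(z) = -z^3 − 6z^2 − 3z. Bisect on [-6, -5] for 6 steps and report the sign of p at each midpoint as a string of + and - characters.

+---++

p(-5.5) = 1.375 > 0, so the root lies in [-5.5, -5]
p(-5.25) = -4.921875 < 0, so the root lies in [-5.5, -5.25]
p(-5.375) = -1.931641 < 0, so the root lies in [-5.5, -5.375]
p(-5.4375) = -0.3186 < 0, so the root lies in [-5.5, -5.4375]
p(-5.46875) = 0.518 > 0, so the root lies in [-5.46875, -5.4375]
p(-5.453125) = 0.0972 > 0, so the root lies in [-5.453125, -5.4375]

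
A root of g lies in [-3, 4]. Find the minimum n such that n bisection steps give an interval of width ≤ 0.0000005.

Width after n steps is 7/2^n. Need 2^n ≥ 7/0.0000005 = 14000000.
2^23 = 8388608 < 14000000 ≤ 2^24 = 16777216, so n = 24.

24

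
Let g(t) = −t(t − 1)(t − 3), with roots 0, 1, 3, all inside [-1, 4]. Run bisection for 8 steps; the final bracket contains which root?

3

midpoint 1.5: g = 1.125 > 0 → [1.5, 4]
midpoint 2.75: g = 1.203125 > 0 → [2.75, 4]
midpoint 3.375: g = -3.005859 < 0 → [2.75, 3.375]
midpoint 3.0625: g = -0.3948 < 0 → [2.75, 3.0625]
midpoint 2.90625: g = 0.5194 > 0 → [2.90625, 3.0625]
midpoint 2.984375: g = 0.0925 > 0 → [2.984375, 3.0625]
midpoint 3.0234375: g = -0.1434 < 0 → [2.984375, 3.0234375]
midpoint 3.00390625: g = -0.0235 < 0 → [2.984375, 3.00390625]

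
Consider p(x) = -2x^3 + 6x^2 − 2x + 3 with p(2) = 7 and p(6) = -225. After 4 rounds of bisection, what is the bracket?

[2.75, 3]

midpoint 4: p = -37 < 0 → [2, 4]
midpoint 3: p = -3 < 0 → [2, 3]
midpoint 2.5: p = 4.25 > 0 → [2.5, 3]
midpoint 2.75: p = 1.2812 > 0 → [2.75, 3]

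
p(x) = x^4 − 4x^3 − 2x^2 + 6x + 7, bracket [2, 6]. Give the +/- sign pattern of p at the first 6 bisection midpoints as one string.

-+++++

p(4) = -1 < 0, so the root lies in [4, 6]
p(5) = 112 > 0, so the root lies in [4, 5]
p(4.5) = 39.0625 > 0, so the root lies in [4, 4.5]
p(4.25) = 15.5664 > 0, so the root lies in [4, 4.25]
p(4.125) = 6.4924 > 0, so the root lies in [4, 4.125]
p(4.0625) = 2.5576 > 0, so the root lies in [4, 4.0625]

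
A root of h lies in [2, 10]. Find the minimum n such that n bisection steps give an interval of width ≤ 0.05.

Width after n steps is 8/2^n. Need 2^n ≥ 8/0.05 = 160.
2^7 = 128 < 160 ≤ 2^8 = 256, so n = 8.

8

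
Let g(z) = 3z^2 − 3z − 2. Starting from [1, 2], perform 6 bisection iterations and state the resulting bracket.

midpoint 1.5: g = 0.25 > 0 → [1, 1.5]
midpoint 1.25: g = -1.0625 < 0 → [1.25, 1.5]
midpoint 1.375: g = -0.453125 < 0 → [1.375, 1.5]
midpoint 1.4375: g = -0.1133 < 0 → [1.4375, 1.5]
midpoint 1.46875: g = 0.0654 > 0 → [1.4375, 1.46875]
midpoint 1.453125: g = -0.0247 < 0 → [1.453125, 1.46875]

[1.453125, 1.46875]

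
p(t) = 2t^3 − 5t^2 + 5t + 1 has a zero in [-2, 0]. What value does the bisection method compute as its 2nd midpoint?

-0.5

p(-1) = -11 < 0, so the root lies in [-1, 0]
p(-0.5) = -3 < 0, so the root lies in [-0.5, 0]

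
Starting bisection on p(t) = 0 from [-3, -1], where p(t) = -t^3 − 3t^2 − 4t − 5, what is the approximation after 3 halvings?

-2.25

t = -2 gives p = -1, negative; keep [-3, -2]
t = -2.5 gives p = 1.875, positive; keep [-2.5, -2]
t = -2.25 gives p = 0.203125, positive; keep [-2.25, -2]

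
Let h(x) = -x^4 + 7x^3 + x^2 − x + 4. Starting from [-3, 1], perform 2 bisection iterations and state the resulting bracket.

x = -1 gives h = -2, negative; keep [-1, 1]
x = 0 gives h = 4, positive; keep [-1, 0]

[-1, 0]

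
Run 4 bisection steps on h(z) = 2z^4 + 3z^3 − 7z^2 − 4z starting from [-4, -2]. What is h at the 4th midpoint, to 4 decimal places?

2.9634

m = -3, h(m) = 30 (+); new bracket [-3, -2]
m = -2.5, h(m) = -2.5 (−); new bracket [-3, -2.5]
m = -2.75, h(m) = 10.054688 (+); new bracket [-2.75, -2.5]
m = -2.625, h(m) = 2.9634 (+); new bracket [-2.625, -2.5]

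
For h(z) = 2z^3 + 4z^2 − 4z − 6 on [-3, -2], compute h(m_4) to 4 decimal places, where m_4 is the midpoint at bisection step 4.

z = -2.5 gives h = -2.25, negative; keep [-2.5, -2]
z = -2.25 gives h = 0.46875, positive; keep [-2.5, -2.25]
z = -2.375 gives h = -0.730469, negative; keep [-2.375, -2.25]
z = -2.3125 gives h = -0.0923, negative; keep [-2.3125, -2.25]

-0.0923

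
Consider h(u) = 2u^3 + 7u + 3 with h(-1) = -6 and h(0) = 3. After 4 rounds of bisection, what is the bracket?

m = -0.5, h(m) = -0.75 (−); new bracket [-0.5, 0]
m = -0.25, h(m) = 1.21875 (+); new bracket [-0.5, -0.25]
m = -0.375, h(m) = 0.269531 (+); new bracket [-0.5, -0.375]
m = -0.4375, h(m) = -0.23 (−); new bracket [-0.4375, -0.375]

[-0.4375, -0.375]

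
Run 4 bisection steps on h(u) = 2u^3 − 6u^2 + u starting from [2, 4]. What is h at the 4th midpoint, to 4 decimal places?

0.8086

midpoint 3: h = 3 > 0 → [2, 3]
midpoint 2.5: h = -3.75 < 0 → [2.5, 3]
midpoint 2.75: h = -1.03125 < 0 → [2.75, 3]
midpoint 2.875: h = 0.8086 > 0 → [2.75, 2.875]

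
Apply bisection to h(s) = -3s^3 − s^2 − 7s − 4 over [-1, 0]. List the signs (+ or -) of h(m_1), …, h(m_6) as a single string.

-+++-+

midpoint -0.5: h = -0.375 < 0 → [-1, -0.5]
midpoint -0.75: h = 1.953125 > 0 → [-0.75, -0.5]
midpoint -0.625: h = 0.716797 > 0 → [-0.625, -0.5]
midpoint -0.5625: h = 0.155 > 0 → [-0.5625, -0.5]
midpoint -0.53125: h = -0.1137 < 0 → [-0.5625, -0.53125]
midpoint -0.546875: h = 0.0197 > 0 → [-0.546875, -0.53125]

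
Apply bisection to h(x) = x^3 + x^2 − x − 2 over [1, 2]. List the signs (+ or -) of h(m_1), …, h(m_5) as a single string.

midpoint 1.5: h = 2.125 > 0 → [1, 1.5]
midpoint 1.25: h = 0.265625 > 0 → [1, 1.25]
midpoint 1.125: h = -0.435547 < 0 → [1.125, 1.25]
midpoint 1.1875: h = -0.1028 < 0 → [1.1875, 1.25]
midpoint 1.21875: h = 0.0769 > 0 → [1.1875, 1.21875]

++--+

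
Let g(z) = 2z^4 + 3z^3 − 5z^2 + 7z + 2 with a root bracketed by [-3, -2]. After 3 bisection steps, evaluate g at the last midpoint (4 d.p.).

5.8970

midpoint -2.5: g = -15.5 < 0 → [-3, -2.5]
midpoint -2.75: g = -3.070312 < 0 → [-3, -2.75]
midpoint -2.875: g = 5.896973 > 0 → [-2.875, -2.75]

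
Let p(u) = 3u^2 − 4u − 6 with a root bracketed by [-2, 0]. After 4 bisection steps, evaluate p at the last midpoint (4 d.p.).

-0.2031

midpoint -1: p = 1 > 0 → [-1, 0]
midpoint -0.5: p = -3.25 < 0 → [-1, -0.5]
midpoint -0.75: p = -1.3125 < 0 → [-1, -0.75]
midpoint -0.875: p = -0.2031 < 0 → [-1, -0.875]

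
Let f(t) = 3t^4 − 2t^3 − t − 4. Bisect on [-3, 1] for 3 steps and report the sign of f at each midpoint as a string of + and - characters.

+--

midpoint -1: f = 2 > 0 → [-1, 1]
midpoint 0: f = -4 < 0 → [-1, 0]
midpoint -0.5: f = -3.0625 < 0 → [-1, -0.5]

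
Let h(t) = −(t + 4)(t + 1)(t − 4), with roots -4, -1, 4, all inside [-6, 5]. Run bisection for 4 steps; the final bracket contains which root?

midpoint -0.5: h = 7.875 > 0 → [-0.5, 5]
midpoint 2.25: h = 35.546875 > 0 → [2.25, 5]
midpoint 3.625: h = 13.224609 > 0 → [3.625, 5]
midpoint 4.3125: h = -13.8 < 0 → [3.625, 4.3125]

4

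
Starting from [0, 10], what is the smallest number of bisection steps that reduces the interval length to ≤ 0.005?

11

Width after n steps is 10/2^n. Need 2^n ≥ 10/0.005 = 2000.
2^10 = 1024 < 2000 ≤ 2^11 = 2048, so n = 11.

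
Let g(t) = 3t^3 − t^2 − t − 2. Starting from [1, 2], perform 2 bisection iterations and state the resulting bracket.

[1, 1.25]

g(1.5) = 4.375 > 0, so the root lies in [1, 1.5]
g(1.25) = 1.046875 > 0, so the root lies in [1, 1.25]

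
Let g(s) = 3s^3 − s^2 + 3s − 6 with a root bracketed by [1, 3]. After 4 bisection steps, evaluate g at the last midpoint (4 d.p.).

midpoint 2: g = 20 > 0 → [1, 2]
midpoint 1.5: g = 6.375 > 0 → [1, 1.5]
midpoint 1.25: g = 2.046875 > 0 → [1, 1.25]
midpoint 1.125: g = 0.3809 > 0 → [1, 1.125]

0.3809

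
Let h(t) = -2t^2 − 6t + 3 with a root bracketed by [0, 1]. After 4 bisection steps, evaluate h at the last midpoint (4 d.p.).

h(0.5) = -0.5 < 0, so the root lies in [0, 0.5]
h(0.25) = 1.375 > 0, so the root lies in [0.25, 0.5]
h(0.375) = 0.46875 > 0, so the root lies in [0.375, 0.5]
h(0.4375) = -0.0078 < 0, so the root lies in [0.375, 0.4375]

-0.0078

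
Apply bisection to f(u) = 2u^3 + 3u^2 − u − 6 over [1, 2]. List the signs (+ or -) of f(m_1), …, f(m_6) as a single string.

f(1.5) = 6 > 0, so the root lies in [1, 1.5]
f(1.25) = 1.34375 > 0, so the root lies in [1, 1.25]
f(1.125) = -0.480469 < 0, so the root lies in [1.125, 1.25]
f(1.1875) = 0.3921 > 0, so the root lies in [1.125, 1.1875]
f(1.15625) = -0.0539 < 0, so the root lies in [1.15625, 1.1875]
f(1.171875) = 0.1666 > 0, so the root lies in [1.15625, 1.171875]

++-+-+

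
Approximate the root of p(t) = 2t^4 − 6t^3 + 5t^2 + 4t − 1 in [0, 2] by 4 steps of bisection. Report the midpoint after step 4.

0.125

midpoint 1: p = 4 > 0 → [0, 1]
midpoint 0.5: p = 1.625 > 0 → [0, 0.5]
midpoint 0.25: p = 0.226562 > 0 → [0, 0.25]
midpoint 0.125: p = -0.4331 < 0 → [0.125, 0.25]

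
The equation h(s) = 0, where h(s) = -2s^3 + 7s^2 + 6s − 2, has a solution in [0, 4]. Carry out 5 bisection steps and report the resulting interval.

[0.25, 0.375]

s = 2 gives h = 22, positive; keep [0, 2]
s = 1 gives h = 9, positive; keep [0, 1]
s = 0.5 gives h = 2.5, positive; keep [0, 0.5]
s = 0.25 gives h = -0.0938, negative; keep [0.25, 0.5]
s = 0.375 gives h = 1.1289, positive; keep [0.25, 0.375]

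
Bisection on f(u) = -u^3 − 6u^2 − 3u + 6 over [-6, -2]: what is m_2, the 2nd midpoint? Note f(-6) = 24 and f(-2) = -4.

-5

midpoint -4: f = -14 < 0 → [-6, -4]
midpoint -5: f = -4 < 0 → [-6, -5]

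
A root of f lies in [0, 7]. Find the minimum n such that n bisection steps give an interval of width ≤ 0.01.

Width after n steps is 7/2^n. Need 2^n ≥ 7/0.01 = 700.
2^9 = 512 < 700 ≤ 2^10 = 1024, so n = 10.

10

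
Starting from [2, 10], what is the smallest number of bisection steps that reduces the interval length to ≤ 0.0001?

Width after n steps is 8/2^n. Need 2^n ≥ 8/0.0001 = 80000.
2^16 = 65536 < 80000 ≤ 2^17 = 131072, so n = 17.

17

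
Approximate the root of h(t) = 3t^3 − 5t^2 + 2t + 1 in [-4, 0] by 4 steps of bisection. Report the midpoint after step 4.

m = -2, h(m) = -47 (−); new bracket [-2, 0]
m = -1, h(m) = -9 (−); new bracket [-1, 0]
m = -0.5, h(m) = -1.625 (−); new bracket [-0.5, 0]
m = -0.25, h(m) = 0.1406 (+); new bracket [-0.5, -0.25]

-0.25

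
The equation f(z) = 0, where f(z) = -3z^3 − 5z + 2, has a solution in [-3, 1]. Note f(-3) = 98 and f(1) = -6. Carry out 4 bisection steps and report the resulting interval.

[0.25, 0.5]

midpoint -1: f = 10 > 0 → [-1, 1]
midpoint 0: f = 2 > 0 → [0, 1]
midpoint 0.5: f = -0.875 < 0 → [0, 0.5]
midpoint 0.25: f = 0.7031 > 0 → [0.25, 0.5]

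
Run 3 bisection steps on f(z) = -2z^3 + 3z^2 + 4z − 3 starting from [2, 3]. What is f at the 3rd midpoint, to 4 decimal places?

-0.1445

f(2.5) = -5.5 < 0, so the root lies in [2, 2.5]
f(2.25) = -1.59375 < 0, so the root lies in [2, 2.25]
f(2.125) = -0.144531 < 0, so the root lies in [2, 2.125]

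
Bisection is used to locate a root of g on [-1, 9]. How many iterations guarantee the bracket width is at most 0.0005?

Width after n steps is 10/2^n. Need 2^n ≥ 10/0.0005 = 20000.
2^14 = 16384 < 20000 ≤ 2^15 = 32768, so n = 15.

15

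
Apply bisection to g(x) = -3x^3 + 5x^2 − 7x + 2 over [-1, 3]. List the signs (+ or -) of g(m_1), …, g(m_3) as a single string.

-+-

midpoint 1: g = -3 < 0 → [-1, 1]
midpoint 0: g = 2 > 0 → [0, 1]
midpoint 0.5: g = -0.625 < 0 → [0, 0.5]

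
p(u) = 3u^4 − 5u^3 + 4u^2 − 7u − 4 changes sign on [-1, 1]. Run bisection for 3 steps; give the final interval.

u = 0 gives p = -4, negative; keep [-1, 0]
u = -0.5 gives p = 1.3125, positive; keep [-0.5, 0]
u = -0.25 gives p = -1.910156, negative; keep [-0.5, -0.25]

[-0.5, -0.25]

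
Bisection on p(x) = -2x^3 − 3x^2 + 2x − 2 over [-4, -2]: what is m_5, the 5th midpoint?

p(-3) = 19 > 0, so the root lies in [-3, -2]
p(-2.5) = 5.5 > 0, so the root lies in [-2.5, -2]
p(-2.25) = 1.09375 > 0, so the root lies in [-2.25, -2]
p(-2.125) = -0.6055 < 0, so the root lies in [-2.25, -2.125]
p(-2.1875) = 0.2046 > 0, so the root lies in [-2.1875, -2.125]

-2.1875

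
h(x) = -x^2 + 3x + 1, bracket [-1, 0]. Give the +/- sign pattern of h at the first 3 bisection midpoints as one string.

midpoint -0.5: h = -0.75 < 0 → [-0.5, 0]
midpoint -0.25: h = 0.1875 > 0 → [-0.5, -0.25]
midpoint -0.375: h = -0.265625 < 0 → [-0.375, -0.25]

-+-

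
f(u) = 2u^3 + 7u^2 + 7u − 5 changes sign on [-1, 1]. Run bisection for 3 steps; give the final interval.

[0.25, 0.5]

f(0) = -5 < 0, so the root lies in [0, 1]
f(0.5) = 0.5 > 0, so the root lies in [0, 0.5]
f(0.25) = -2.78125 < 0, so the root lies in [0.25, 0.5]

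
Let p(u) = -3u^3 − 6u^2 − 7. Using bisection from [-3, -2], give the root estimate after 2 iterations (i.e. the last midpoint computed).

p(-2.5) = 2.375 > 0, so the root lies in [-2.5, -2]
p(-2.25) = -3.203125 < 0, so the root lies in [-2.5, -2.25]

-2.25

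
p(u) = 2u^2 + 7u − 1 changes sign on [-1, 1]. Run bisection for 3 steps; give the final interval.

p(0) = -1 < 0, so the root lies in [0, 1]
p(0.5) = 3 > 0, so the root lies in [0, 0.5]
p(0.25) = 0.875 > 0, so the root lies in [0, 0.25]

[0, 0.25]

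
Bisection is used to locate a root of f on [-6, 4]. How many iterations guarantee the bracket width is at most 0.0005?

15

Width after n steps is 10/2^n. Need 2^n ≥ 10/0.0005 = 20000.
2^14 = 16384 < 20000 ≤ 2^15 = 32768, so n = 15.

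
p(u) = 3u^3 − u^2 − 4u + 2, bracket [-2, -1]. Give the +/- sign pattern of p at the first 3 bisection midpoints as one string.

m = -1.5, p(m) = -4.375 (−); new bracket [-1.5, -1]
m = -1.25, p(m) = -0.421875 (−); new bracket [-1.25, -1]
m = -1.125, p(m) = 0.962891 (+); new bracket [-1.25, -1.125]

--+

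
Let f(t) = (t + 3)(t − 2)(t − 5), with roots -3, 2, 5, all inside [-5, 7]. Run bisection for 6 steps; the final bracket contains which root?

f(1) = 16 > 0, so the root lies in [-5, 1]
f(-2) = 28 > 0, so the root lies in [-5, -2]
f(-3.5) = -23.375 < 0, so the root lies in [-3.5, -2]
f(-2.75) = 9.2031 > 0, so the root lies in [-3.5, -2.75]
f(-3.125) = -5.2051 < 0, so the root lies in [-3.125, -2.75]
f(-2.9375) = 2.4495 > 0, so the root lies in [-3.125, -2.9375]

-3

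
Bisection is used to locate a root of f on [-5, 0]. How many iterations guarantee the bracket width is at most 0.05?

7

Width after n steps is 5/2^n. Need 2^n ≥ 5/0.05 = 100.
2^6 = 64 < 100 ≤ 2^7 = 128, so n = 7.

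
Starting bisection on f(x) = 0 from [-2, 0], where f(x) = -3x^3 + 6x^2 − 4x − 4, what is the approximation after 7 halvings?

-0.515625

x = -1 gives f = 9, positive; keep [-1, 0]
x = -0.5 gives f = -0.125, negative; keep [-1, -0.5]
x = -0.75 gives f = 3.640625, positive; keep [-0.75, -0.5]
x = -0.625 gives f = 1.5762, positive; keep [-0.625, -0.5]
x = -0.5625 gives f = 0.6824, positive; keep [-0.5625, -0.5]
x = -0.53125 gives f = 0.2682, positive; keep [-0.53125, -0.5]
x = -0.515625 gives f = 0.069, positive; keep [-0.515625, -0.5]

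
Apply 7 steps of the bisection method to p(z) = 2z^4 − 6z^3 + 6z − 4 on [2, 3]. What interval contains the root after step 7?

midpoint 2.5: p = -4.625 < 0 → [2.5, 3]
midpoint 2.75: p = 2.101562 > 0 → [2.5, 2.75]
midpoint 2.625: p = -1.815918 < 0 → [2.625, 2.75]
midpoint 2.6875: p = -0.0068 < 0 → [2.6875, 2.75]
midpoint 2.71875: p = 1.0085 > 0 → [2.6875, 2.71875]
midpoint 2.703125: p = 0.4913 > 0 → [2.6875, 2.703125]
midpoint 2.6953125: p = 0.2399 > 0 → [2.6875, 2.6953125]

[2.6875, 2.6953125]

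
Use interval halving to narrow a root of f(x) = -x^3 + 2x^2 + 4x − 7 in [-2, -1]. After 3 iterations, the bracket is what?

x = -1.5 gives f = -5.125, negative; keep [-2, -1.5]
x = -1.75 gives f = -2.515625, negative; keep [-2, -1.75]
x = -1.875 gives f = -0.876953, negative; keep [-2, -1.875]

[-2, -1.875]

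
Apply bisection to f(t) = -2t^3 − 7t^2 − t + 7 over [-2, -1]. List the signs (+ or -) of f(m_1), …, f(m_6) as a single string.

midpoint -1.5: f = -0.5 < 0 → [-1.5, -1]
midpoint -1.25: f = 1.21875 > 0 → [-1.5, -1.25]
midpoint -1.375: f = 0.339844 > 0 → [-1.5, -1.375]
midpoint -1.4375: f = -0.0864 < 0 → [-1.4375, -1.375]
midpoint -1.40625: f = 0.1253 > 0 → [-1.4375, -1.40625]
midpoint -1.421875: f = 0.0191 > 0 → [-1.4375, -1.421875]

-++-++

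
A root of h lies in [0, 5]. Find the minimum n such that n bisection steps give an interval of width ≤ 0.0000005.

24

Width after n steps is 5/2^n. Need 2^n ≥ 5/0.0000005 = 10000000.
2^23 = 8388608 < 10000000 ≤ 2^24 = 16777216, so n = 24.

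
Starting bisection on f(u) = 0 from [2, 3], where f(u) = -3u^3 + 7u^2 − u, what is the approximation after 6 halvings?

2.171875

m = 2.5, f(m) = -5.625 (−); new bracket [2, 2.5]
m = 2.25, f(m) = -0.984375 (−); new bracket [2, 2.25]
m = 2.125, f(m) = 0.697266 (+); new bracket [2.125, 2.25]
m = 2.1875, f(m) = -0.094 (−); new bracket [2.125, 2.1875]
m = 2.15625, f(m) = 0.3138 (+); new bracket [2.15625, 2.1875]
m = 2.171875, f(m) = 0.1129 (+); new bracket [2.171875, 2.1875]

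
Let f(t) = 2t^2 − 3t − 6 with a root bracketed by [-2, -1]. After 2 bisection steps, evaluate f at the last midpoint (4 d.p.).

t = -1.5 gives f = 3, positive; keep [-1.5, -1]
t = -1.25 gives f = 0.875, positive; keep [-1.25, -1]

0.8750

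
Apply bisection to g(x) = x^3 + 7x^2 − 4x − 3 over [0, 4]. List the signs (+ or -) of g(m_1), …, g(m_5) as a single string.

++---

m = 2, g(m) = 25 (+); new bracket [0, 2]
m = 1, g(m) = 1 (+); new bracket [0, 1]
m = 0.5, g(m) = -3.125 (−); new bracket [0.5, 1]
m = 0.75, g(m) = -1.6406 (−); new bracket [0.75, 1]
m = 0.875, g(m) = -0.4707 (−); new bracket [0.875, 1]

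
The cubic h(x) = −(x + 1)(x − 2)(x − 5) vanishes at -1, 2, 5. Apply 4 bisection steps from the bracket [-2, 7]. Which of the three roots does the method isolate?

x = 2.5 gives h = 4.375, positive; keep [2.5, 7]
x = 4.75 gives h = 3.953125, positive; keep [4.75, 7]
x = 5.875 gives h = -23.310547, negative; keep [4.75, 5.875]
x = 5.3125 gives h = -6.5344, negative; keep [4.75, 5.3125]

5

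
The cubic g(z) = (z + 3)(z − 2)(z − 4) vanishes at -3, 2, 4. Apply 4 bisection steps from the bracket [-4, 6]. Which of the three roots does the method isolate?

-3

g(1) = 12 > 0, so the root lies in [-4, 1]
g(-1.5) = 28.875 > 0, so the root lies in [-4, -1.5]
g(-2.75) = 8.015625 > 0, so the root lies in [-4, -2.75]
g(-3.375) = -14.8652 < 0, so the root lies in [-3.375, -2.75]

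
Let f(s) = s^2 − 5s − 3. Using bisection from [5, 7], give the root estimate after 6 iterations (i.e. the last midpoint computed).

5.53125

s = 6 gives f = 3, positive; keep [5, 6]
s = 5.5 gives f = -0.25, negative; keep [5.5, 6]
s = 5.75 gives f = 1.3125, positive; keep [5.5, 5.75]
s = 5.625 gives f = 0.5156, positive; keep [5.5, 5.625]
s = 5.5625 gives f = 0.1289, positive; keep [5.5, 5.5625]
s = 5.53125 gives f = -0.0615, negative; keep [5.53125, 5.5625]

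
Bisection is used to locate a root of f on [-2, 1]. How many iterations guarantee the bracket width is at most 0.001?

Width after n steps is 3/2^n. Need 2^n ≥ 3/0.001 = 3000.
2^11 = 2048 < 3000 ≤ 2^12 = 4096, so n = 12.

12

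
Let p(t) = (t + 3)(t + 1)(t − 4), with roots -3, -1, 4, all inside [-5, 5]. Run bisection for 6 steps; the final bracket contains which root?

4

p(0) = -12 < 0, so the root lies in [0, 5]
p(2.5) = -28.875 < 0, so the root lies in [2.5, 5]
p(3.75) = -8.015625 < 0, so the root lies in [3.75, 5]
p(4.375) = 14.8652 > 0, so the root lies in [3.75, 4.375]
p(4.0625) = 2.2346 > 0, so the root lies in [3.75, 4.0625]
p(3.90625) = -3.1766 < 0, so the root lies in [3.90625, 4.0625]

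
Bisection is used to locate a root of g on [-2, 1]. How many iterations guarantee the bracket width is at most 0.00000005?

Width after n steps is 3/2^n. Need 2^n ≥ 3/0.00000005 = 60000000.
2^25 = 33554432 < 60000000 ≤ 2^26 = 67108864, so n = 26.

26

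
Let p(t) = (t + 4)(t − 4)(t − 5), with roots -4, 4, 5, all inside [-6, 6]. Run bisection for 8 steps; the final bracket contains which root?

p(0) = 80 > 0, so the root lies in [-6, 0]
p(-3) = 56 > 0, so the root lies in [-6, -3]
p(-4.5) = -40.375 < 0, so the root lies in [-4.5, -3]
p(-3.75) = 16.9531 > 0, so the root lies in [-4.5, -3.75]
p(-4.125) = -9.2676 < 0, so the root lies in [-4.125, -3.75]
p(-3.9375) = 4.4338 > 0, so the root lies in [-4.125, -3.9375]
p(-4.03125) = -2.2666 < 0, so the root lies in [-4.03125, -3.9375]
p(-3.984375) = 1.1209 > 0, so the root lies in [-4.03125, -3.984375]

-4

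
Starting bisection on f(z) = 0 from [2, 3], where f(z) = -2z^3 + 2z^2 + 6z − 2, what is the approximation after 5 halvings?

f(2.5) = -5.75 < 0, so the root lies in [2, 2.5]
f(2.25) = -1.15625 < 0, so the root lies in [2, 2.25]
f(2.125) = 0.589844 > 0, so the root lies in [2.125, 2.25]
f(2.1875) = -0.2397 < 0, so the root lies in [2.125, 2.1875]
f(2.15625) = 0.1857 > 0, so the root lies in [2.15625, 2.1875]

2.15625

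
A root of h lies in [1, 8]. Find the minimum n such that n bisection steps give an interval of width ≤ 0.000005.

Width after n steps is 7/2^n. Need 2^n ≥ 7/0.000005 = 1400000.
2^20 = 1048576 < 1400000 ≤ 2^21 = 2097152, so n = 21.

21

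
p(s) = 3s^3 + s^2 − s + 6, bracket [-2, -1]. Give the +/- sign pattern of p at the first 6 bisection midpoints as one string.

-++++-

s = -1.5 gives p = -0.375, negative; keep [-1.5, -1]
s = -1.25 gives p = 2.953125, positive; keep [-1.5, -1.25]
s = -1.375 gives p = 1.466797, positive; keep [-1.5, -1.375]
s = -1.4375 gives p = 0.5925, positive; keep [-1.5, -1.4375]
s = -1.46875 gives p = 0.1207, positive; keep [-1.5, -1.46875]
s = -1.484375 gives p = -0.1241, negative; keep [-1.484375, -1.46875]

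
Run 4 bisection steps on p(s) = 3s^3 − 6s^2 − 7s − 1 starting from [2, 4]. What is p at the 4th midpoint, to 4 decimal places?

0.5723

m = 3, p(m) = 5 (+); new bracket [2, 3]
m = 2.5, p(m) = -9.125 (−); new bracket [2.5, 3]
m = 2.75, p(m) = -3.234375 (−); new bracket [2.75, 3]
m = 2.875, p(m) = 0.5723 (+); new bracket [2.75, 2.875]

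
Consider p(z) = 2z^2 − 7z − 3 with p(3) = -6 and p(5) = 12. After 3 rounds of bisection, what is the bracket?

[3.75, 4]

z = 4 gives p = 1, positive; keep [3, 4]
z = 3.5 gives p = -3, negative; keep [3.5, 4]
z = 3.75 gives p = -1.125, negative; keep [3.75, 4]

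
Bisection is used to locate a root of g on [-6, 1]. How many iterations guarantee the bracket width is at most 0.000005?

21

Width after n steps is 7/2^n. Need 2^n ≥ 7/0.000005 = 1400000.
2^20 = 1048576 < 1400000 ≤ 2^21 = 2097152, so n = 21.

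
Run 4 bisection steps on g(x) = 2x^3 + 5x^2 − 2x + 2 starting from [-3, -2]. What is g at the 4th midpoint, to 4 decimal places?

0.3247

m = -2.5, g(m) = 7 (+); new bracket [-3, -2.5]
m = -2.75, g(m) = 3.71875 (+); new bracket [-3, -2.75]
m = -2.875, g(m) = 1.550781 (+); new bracket [-3, -2.875]
m = -2.9375, g(m) = 0.3247 (+); new bracket [-3, -2.9375]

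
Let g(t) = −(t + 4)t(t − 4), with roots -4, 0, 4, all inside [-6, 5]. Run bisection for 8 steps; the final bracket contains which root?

-4

g(-0.5) = -7.875 < 0, so the root lies in [-6, -0.5]
g(-3.25) = -17.671875 < 0, so the root lies in [-6, -3.25]
g(-4.625) = 24.931641 > 0, so the root lies in [-4.625, -3.25]
g(-3.9375) = -1.9534 < 0, so the root lies in [-4.625, -3.9375]
g(-4.28125) = 9.9715 > 0, so the root lies in [-4.28125, -3.9375]
g(-4.109375) = 3.6449 > 0, so the root lies in [-4.109375, -3.9375]
g(-4.0234375) = 0.7566 > 0, so the root lies in [-4.0234375, -3.9375]
g(-3.98046875) = -0.6204 < 0, so the root lies in [-4.0234375, -3.98046875]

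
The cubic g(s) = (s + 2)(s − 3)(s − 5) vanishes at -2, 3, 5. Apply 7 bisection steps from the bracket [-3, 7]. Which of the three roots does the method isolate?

-2

g(2) = 12 > 0, so the root lies in [-3, 2]
g(-0.5) = 28.875 > 0, so the root lies in [-3, -0.5]
g(-1.75) = 8.015625 > 0, so the root lies in [-3, -1.75]
g(-2.375) = -14.8652 < 0, so the root lies in [-2.375, -1.75]
g(-2.0625) = -2.2346 < 0, so the root lies in [-2.0625, -1.75]
g(-1.90625) = 3.1766 > 0, so the root lies in [-2.0625, -1.90625]
g(-1.984375) = 0.5439 > 0, so the root lies in [-2.0625, -1.984375]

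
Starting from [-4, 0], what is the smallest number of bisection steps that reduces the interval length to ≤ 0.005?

10

Width after n steps is 4/2^n. Need 2^n ≥ 4/0.005 = 800.
2^9 = 512 < 800 ≤ 2^10 = 1024, so n = 10.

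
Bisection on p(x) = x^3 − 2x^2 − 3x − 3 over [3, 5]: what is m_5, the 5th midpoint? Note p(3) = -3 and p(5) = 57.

p(4) = 17 > 0, so the root lies in [3, 4]
p(3.5) = 4.875 > 0, so the root lies in [3, 3.5]
p(3.25) = 0.453125 > 0, so the root lies in [3, 3.25]
p(3.125) = -1.3887 < 0, so the root lies in [3.125, 3.25]
p(3.1875) = -0.4973 < 0, so the root lies in [3.1875, 3.25]

3.1875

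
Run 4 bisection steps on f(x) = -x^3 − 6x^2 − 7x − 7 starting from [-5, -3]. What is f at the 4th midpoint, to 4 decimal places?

midpoint -4: f = -11 < 0 → [-5, -4]
midpoint -4.5: f = -5.875 < 0 → [-5, -4.5]
midpoint -4.75: f = -1.953125 < 0 → [-5, -4.75]
midpoint -4.875: f = 0.3887 > 0 → [-4.875, -4.75]

0.3887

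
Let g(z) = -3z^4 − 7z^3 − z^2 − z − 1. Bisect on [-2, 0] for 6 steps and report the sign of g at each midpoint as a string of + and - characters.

+-++++

m = -1, g(m) = 3 (+); new bracket [-1, 0]
m = -0.5, g(m) = -0.0625 (−); new bracket [-1, -0.5]
m = -0.75, g(m) = 1.191406 (+); new bracket [-0.75, -0.5]
m = -0.625, g(m) = 0.4856 (+); new bracket [-0.625, -0.5]
m = -0.5625, g(m) = 0.1916 (+); new bracket [-0.5625, -0.5]
m = -0.53125, g(m) = 0.0596 (+); new bracket [-0.53125, -0.5]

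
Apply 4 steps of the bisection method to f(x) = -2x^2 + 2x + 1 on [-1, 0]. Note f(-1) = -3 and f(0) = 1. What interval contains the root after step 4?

midpoint -0.5: f = -0.5 < 0 → [-0.5, 0]
midpoint -0.25: f = 0.375 > 0 → [-0.5, -0.25]
midpoint -0.375: f = -0.03125 < 0 → [-0.375, -0.25]
midpoint -0.3125: f = 0.1797 > 0 → [-0.375, -0.3125]

[-0.375, -0.3125]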